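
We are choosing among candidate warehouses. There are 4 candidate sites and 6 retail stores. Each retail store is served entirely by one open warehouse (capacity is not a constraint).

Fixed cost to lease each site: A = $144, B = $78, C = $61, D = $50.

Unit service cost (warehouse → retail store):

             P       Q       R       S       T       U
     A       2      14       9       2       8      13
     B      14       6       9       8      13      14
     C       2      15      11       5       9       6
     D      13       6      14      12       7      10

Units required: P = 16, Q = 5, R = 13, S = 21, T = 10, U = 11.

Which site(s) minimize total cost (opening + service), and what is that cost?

For any fixed open set, each retail store goes to its cheapest open site; total = fixed + service.
{C, D}: P→C 2·16=32, Q→D 6·5=30, R→C 11·13=143, S→C 5·21=105, T→D 7·10=70, U→C 6·11=66. Service 446; fixed 111; total 557.
{C}: service 511 + fixed 61 = 572
{B, C}: service 440 + fixed 139 = 579
{A, B, C, D}: P→A 2·16=32, Q→B 6·5=30, R→A 9·13=117, S→A 2·21=42, T→D 7·10=70, U→C 6·11=66. Service 357; fixed 333; total 690.
No other subset beats 557.

Open C and D; minimum total cost 557.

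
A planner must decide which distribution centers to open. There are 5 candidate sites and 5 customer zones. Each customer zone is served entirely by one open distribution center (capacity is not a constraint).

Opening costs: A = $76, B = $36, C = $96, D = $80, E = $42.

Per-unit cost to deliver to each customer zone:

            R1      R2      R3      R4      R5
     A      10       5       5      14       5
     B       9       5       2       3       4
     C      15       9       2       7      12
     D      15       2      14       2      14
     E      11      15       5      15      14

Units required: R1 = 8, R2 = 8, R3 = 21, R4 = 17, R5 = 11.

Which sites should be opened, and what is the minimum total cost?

Open B only; minimum total cost 285.

For any fixed open set, each customer zone goes to its cheapest open site; total = fixed + service.
{B}: R1→B 9·8=72, R2→B 5·8=40, R3→B 2·21=42, R4→B 3·17=51, R5→B 4·11=44. Service 249; fixed 36; total 285.
{B, D}: R1→B 9·8=72, R2→D 2·8=16, R3→B 2·21=42, R4→D 2·17=34, R5→B 4·11=44. Service 208; fixed 116; total 324.
{B, E}: service 249 + fixed 78 = 327
{A, B, C, D, E}: R1→B 9·8=72, R2→D 2·8=16, R3→B 2·21=42, R4→D 2·17=34, R5→B 4·11=44. Service 208; fixed 330; total 538.
No other subset beats 285.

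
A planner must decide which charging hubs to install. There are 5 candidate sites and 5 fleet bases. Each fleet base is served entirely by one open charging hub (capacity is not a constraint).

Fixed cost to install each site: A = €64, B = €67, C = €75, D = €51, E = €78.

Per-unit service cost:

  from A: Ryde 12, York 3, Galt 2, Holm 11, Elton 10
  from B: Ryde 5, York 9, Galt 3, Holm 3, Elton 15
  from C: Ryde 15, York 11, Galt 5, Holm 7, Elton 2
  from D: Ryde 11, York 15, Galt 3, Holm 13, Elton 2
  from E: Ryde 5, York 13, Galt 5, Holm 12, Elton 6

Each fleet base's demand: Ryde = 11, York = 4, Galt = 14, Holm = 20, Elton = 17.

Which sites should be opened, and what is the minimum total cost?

Open B and D; minimum total cost 345.

For any fixed open set, each fleet base goes to its cheapest open site; total = fixed + service.
{B, D}: Ryde→B 5·11=55, York→B 9·4=36, Galt→B 3·14=42, Holm→B 3·20=60, Elton→D 2·17=34. Service 227; fixed 118; total 345.
{B, C}: Ryde→B 5·11=55, York→B 9·4=36, Galt→B 3·14=42, Holm→B 3·20=60, Elton→C 2·17=34. Service 227; fixed 142; total 369.
{A, B, D}: service 189 + fixed 182 = 371
{A, B, C, D, E}: service 189 + fixed 335 = 524
No other subset beats 345.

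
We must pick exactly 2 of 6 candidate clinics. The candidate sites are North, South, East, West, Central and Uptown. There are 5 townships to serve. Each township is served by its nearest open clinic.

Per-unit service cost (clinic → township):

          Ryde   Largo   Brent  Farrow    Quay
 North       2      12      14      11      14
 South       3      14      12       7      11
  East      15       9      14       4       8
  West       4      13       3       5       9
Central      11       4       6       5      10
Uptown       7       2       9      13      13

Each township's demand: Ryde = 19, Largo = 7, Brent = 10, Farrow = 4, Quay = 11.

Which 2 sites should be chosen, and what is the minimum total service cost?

With exactly 2 open, each township uses its cheapest among the chosen.
{West, Uptown}: Ryde→West 4·19=76, Largo→Uptown 2·7=14, Brent→West 3·10=30, Farrow→West 5·4=20, Quay→West 9·11=99. Service cost 239.
{West, Central}: service cost 253
{North, Central}: service cost 256
Among all 15 size-2 choices, {West, Uptown} is lowest.

Choose West and Uptown; total service cost 239.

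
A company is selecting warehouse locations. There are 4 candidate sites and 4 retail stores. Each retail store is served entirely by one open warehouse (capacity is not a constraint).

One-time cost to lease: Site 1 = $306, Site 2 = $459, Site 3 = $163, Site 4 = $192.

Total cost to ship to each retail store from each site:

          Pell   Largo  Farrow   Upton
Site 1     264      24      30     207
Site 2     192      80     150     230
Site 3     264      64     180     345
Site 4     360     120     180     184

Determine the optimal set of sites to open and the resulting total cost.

Open Site 1 only; minimum total cost 831.

For any fixed open set, each retail store goes to its cheapest open site; total = fixed + service.
{Site 1}: Pell→Site 1 264, Largo→Site 1 24, Farrow→Site 1 30, Upton→Site 1 207. Service 525; fixed 306; total 831.
{Site 1, Site 3}: Pell→Site 1 264, Largo→Site 1 24, Farrow→Site 1 30, Upton→Site 1 207. Service 525; fixed 469; total 994.
{Site 1, Site 4}: service 502 + fixed 498 = 1000
{Site 1, Site 2, Site 3, Site 4}: service 430 + fixed 1120 = 1550
(All 15 nonempty subsets were checked; Site 1 only is lowest.)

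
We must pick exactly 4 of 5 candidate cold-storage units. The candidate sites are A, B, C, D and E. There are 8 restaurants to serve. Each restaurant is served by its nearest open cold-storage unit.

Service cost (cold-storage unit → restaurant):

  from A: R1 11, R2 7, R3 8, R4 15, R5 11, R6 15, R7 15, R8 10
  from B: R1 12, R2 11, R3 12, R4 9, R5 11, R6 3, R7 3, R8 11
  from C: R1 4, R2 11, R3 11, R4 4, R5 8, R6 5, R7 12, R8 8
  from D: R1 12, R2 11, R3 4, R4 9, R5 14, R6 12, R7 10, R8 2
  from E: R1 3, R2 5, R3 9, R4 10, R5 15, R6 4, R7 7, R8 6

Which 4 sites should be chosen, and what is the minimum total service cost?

Choose B, C, D and E; total service cost 32.

With exactly 4 open, each restaurant uses its cheapest among the chosen.
{B, C, D, E}: R1→E 3, R2→E 5, R3→D 4, R4→C 4, R5→C 8, R6→B 3, R7→B 3, R8→D 2. Service cost 32.
{A, B, C, D}: service cost 35
{A, C, D, E}: service cost 37
Among all 5 size-4 choices, {B, C, D, E} is lowest.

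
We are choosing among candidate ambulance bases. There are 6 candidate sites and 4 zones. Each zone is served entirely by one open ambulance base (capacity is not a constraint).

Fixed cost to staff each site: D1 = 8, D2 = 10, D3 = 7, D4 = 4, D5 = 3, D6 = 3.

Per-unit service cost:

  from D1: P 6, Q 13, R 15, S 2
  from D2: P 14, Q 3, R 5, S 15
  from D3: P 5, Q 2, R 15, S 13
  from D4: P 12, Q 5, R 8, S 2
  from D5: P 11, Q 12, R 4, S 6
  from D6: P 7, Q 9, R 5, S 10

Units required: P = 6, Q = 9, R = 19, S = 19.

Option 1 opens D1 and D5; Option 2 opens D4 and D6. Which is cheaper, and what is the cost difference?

Option 2 is cheaper by 42.

Option 1: {D1, D5}: P→D1 6·6=36, Q→D5 12·9=108, R→D5 4·19=76, S→D1 2·19=38. Service 258; fixed 11; total 269.
Option 2: {D4, D6}: P→D6 7·6=42, Q→D4 5·9=45, R→D6 5·19=95, S→D4 2·19=38. Service 220; fixed 7; total 227.
Difference: |269 − 227| = 42.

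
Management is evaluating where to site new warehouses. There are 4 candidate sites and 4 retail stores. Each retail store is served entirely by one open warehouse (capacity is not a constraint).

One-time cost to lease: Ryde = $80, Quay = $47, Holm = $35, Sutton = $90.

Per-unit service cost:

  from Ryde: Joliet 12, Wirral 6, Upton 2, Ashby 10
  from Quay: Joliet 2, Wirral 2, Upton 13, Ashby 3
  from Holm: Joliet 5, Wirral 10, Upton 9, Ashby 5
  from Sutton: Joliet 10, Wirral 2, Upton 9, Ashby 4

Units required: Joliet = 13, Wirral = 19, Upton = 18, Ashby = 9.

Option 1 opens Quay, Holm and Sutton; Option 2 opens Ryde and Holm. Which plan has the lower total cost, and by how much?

Option 1: {Quay, Holm, Sutton}: Joliet→Quay 2·13=26, Wirral→Quay 2·19=38, Upton→Holm 9·18=162, Ashby→Quay 3·9=27. Service 253; fixed 172; total 425.
Option 2: {Ryde, Holm}: Joliet→Holm 5·13=65, Wirral→Ryde 6·19=114, Upton→Ryde 2·18=36, Ashby→Holm 5·9=45. Service 260; fixed 115; total 375.
Difference: |425 − 375| = 50.

Option 2 is cheaper by 50.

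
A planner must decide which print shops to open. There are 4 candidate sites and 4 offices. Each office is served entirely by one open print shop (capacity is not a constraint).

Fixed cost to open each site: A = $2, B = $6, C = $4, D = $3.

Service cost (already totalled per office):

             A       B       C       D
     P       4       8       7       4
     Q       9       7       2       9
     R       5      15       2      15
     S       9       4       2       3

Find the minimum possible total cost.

For any fixed open set, each office goes to its cheapest open site; total = fixed + service.
{A, C}: P→A 4, Q→C 2, R→C 2, S→C 2. Service 10; fixed 6; total 16.
{C}: service 13 + fixed 4 = 17
{C, D}: P→D 4, Q→C 2, R→C 2, S→C 2. Service 10; fixed 7; total 17.
{A, B, C, D}: service 10 + fixed 15 = 25
No other subset beats 16.

Minimum total cost: 16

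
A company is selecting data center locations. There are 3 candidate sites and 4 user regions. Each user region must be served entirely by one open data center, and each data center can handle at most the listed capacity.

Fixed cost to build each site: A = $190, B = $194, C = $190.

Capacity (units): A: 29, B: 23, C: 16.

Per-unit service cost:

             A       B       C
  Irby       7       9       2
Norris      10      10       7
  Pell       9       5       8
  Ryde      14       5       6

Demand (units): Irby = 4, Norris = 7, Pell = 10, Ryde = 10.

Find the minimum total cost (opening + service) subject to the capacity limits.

Minimum total cost: 541

Open {B, C}: Irby→C 2·4=8, Norris→C 7·7=49, Pell→B 5·10=50, Ryde→B 5·10=50.
Loads: B carries 20/23, C carries 11/16. Service 157; fixed 384; total 541.
Next best feasible plan costs 572.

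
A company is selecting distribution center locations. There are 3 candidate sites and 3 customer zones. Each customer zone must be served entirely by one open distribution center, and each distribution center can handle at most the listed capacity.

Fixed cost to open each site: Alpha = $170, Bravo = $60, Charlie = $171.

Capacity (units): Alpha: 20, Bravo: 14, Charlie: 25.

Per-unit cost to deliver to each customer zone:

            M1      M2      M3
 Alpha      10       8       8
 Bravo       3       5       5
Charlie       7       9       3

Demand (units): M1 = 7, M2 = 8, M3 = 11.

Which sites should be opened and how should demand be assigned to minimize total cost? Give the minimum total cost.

Minimum total cost: 353

Open {Bravo, Charlie}: M1→Charlie 7·7=49, M2→Bravo 5·8=40, M3→Charlie 3·11=33.
Loads: Bravo carries 8/14, Charlie carries 18/25. Service 122; fixed 231; total 353.
Next best feasible plan costs 357.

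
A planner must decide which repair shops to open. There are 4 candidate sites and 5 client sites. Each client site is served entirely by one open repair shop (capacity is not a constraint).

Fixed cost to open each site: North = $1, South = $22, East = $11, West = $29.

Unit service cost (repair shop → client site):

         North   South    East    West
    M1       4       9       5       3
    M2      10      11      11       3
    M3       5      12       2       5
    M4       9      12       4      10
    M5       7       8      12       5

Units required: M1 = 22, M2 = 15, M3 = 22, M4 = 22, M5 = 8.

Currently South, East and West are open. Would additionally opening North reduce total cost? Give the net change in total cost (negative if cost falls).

No — net change +1 (cost rises by 1).

Current service cost with {South, East, West}: 283.
Adding North: each client site re-picks its cheapest; new service cost 283, saving 0.
Extra fixed cost: 1. Net change = 1 − 0 = 1.
(Totals: 345 → 346.)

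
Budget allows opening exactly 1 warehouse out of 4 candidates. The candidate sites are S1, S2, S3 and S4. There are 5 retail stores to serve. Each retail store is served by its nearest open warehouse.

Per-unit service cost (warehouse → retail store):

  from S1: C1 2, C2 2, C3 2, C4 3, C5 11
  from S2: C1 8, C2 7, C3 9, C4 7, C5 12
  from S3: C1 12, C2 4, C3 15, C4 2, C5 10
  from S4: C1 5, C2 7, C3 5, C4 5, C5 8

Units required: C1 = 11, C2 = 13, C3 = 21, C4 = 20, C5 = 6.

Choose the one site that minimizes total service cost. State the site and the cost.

With exactly 1 open, each retail store uses its cheapest among the chosen.
{S1}: C1→S1 2·11=22, C2→S1 2·13=26, C3→S1 2·21=42, C4→S1 3·20=60, C5→S1 11·6=66. Service cost 216.
{S4}: service cost 399
{S2}: service cost 580
Among all 4 size-1 choices, {S1} is lowest.

Choose S1 only; total service cost 216.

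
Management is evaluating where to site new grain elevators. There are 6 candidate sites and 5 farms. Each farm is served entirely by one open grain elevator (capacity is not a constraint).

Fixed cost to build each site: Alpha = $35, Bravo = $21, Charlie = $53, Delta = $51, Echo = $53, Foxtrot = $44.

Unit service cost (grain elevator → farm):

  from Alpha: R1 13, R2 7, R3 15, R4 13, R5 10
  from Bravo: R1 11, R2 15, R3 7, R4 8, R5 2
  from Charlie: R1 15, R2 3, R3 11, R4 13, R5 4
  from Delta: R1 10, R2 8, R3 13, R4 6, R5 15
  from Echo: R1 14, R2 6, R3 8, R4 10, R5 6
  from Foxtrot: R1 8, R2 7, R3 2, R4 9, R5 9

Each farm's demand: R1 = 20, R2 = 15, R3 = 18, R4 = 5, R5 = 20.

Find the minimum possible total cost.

For any fixed open set, each farm goes to its cheapest open site; total = fixed + service.
{Bravo, Charlie, Foxtrot}: R1→Foxtrot 8·20=160, R2→Charlie 3·15=45, R3→Foxtrot 2·18=36, R4→Bravo 8·5=40, R5→Bravo 2·20=40. Service 321; fixed 118; total 439.
{Bravo, Foxtrot}: service 381 + fixed 65 = 446
{Charlie, Foxtrot}: service 366 + fixed 97 = 463
{Alpha, Bravo, Charlie, Delta, Echo, Foxtrot}: service 311 + fixed 257 = 568
No other subset beats 439.

Minimum total cost: 439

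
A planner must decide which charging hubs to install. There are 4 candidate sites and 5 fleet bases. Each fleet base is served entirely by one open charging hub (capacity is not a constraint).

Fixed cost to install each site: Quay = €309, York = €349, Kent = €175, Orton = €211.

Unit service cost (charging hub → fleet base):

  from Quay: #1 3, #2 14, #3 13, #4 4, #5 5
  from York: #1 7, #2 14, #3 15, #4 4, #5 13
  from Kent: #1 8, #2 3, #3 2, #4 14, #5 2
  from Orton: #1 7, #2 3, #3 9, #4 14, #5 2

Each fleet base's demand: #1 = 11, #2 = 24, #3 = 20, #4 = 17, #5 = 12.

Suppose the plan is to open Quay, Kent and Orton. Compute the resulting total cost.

Total cost: 932

Each fleet base is assigned to its cheapest site among the open ones.
{Quay, Kent, Orton}: #1→Quay 3·11=33, #2→Kent 3·24=72, #3→Kent 2·20=40, #4→Quay 4·17=68, #5→Kent 2·12=24. Service 237; fixed 695; total 932.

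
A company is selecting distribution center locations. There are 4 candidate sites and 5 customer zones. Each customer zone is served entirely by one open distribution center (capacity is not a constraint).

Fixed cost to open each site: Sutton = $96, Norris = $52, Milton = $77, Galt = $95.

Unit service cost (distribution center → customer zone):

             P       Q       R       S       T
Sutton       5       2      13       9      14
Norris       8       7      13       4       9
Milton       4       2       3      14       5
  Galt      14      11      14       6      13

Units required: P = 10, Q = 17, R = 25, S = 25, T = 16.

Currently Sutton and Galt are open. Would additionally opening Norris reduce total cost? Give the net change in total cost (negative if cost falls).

Current service cost with {Sutton, Galt}: 767.
Adding Norris: each customer zone re-picks its cheapest; new service cost 653, saving 114.
Extra fixed cost: 52. Net change = 52 − 114 = -62.
(Totals: 958 → 896.)

Yes — net change −62 (cost falls by 62).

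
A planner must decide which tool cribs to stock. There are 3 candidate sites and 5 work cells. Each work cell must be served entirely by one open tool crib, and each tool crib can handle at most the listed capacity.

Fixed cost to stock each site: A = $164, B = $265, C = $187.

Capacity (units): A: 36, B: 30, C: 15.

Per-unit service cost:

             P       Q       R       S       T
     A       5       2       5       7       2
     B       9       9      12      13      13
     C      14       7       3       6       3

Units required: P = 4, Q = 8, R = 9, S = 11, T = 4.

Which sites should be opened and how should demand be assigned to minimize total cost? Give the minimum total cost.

Minimum total cost: 330

Open {A}: P→A 5·4=20, Q→A 2·8=16, R→A 5·9=45, S→A 7·11=77, T→A 2·4=8.
Loads: A carries 36/36. Service 166; fixed 164; total 330.
Next best feasible plan costs 499.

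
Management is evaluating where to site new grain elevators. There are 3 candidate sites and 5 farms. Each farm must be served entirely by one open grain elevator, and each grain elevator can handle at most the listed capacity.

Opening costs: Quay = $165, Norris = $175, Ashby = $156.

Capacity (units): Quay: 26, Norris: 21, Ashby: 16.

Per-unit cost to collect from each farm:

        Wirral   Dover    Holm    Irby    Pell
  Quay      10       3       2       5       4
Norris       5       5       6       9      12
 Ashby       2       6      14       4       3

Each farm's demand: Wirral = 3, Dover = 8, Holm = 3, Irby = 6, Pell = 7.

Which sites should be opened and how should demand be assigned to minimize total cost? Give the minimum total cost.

Minimum total cost: 402

Open {Quay, Ashby}: Wirral→Ashby 2·3=6, Dover→Quay 3·8=24, Holm→Quay 2·3=6, Irby→Ashby 4·6=24, Pell→Ashby 3·7=21.
Loads: Quay carries 11/26, Ashby carries 16/16. Service 81; fixed 321; total 402.
Next best feasible plan costs 408.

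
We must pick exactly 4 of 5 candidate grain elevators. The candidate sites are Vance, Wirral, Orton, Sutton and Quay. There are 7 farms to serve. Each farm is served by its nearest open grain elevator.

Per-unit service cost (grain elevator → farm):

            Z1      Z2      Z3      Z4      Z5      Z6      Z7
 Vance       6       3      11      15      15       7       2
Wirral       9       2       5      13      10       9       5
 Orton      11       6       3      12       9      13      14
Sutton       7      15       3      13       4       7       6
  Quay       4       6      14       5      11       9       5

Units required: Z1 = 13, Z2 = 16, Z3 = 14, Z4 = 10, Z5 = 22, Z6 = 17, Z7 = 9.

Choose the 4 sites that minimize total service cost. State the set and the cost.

With exactly 4 open, each farm uses its cheapest among the chosen.
{Vance, Wirral, Sutton, Quay}: Z1→Quay 4·13=52, Z2→Wirral 2·16=32, Z3→Sutton 3·14=42, Z4→Quay 5·10=50, Z5→Sutton 4·22=88, Z6→Vance 7·17=119, Z7→Vance 2·9=18. Service cost 401.
{Vance, Orton, Sutton, Quay}: service cost 417
{Wirral, Orton, Sutton, Quay}: service cost 428
Among all 5 size-4 choices, {Vance, Wirral, Sutton, Quay} is lowest.

Choose Vance, Wirral, Sutton and Quay; total service cost 401.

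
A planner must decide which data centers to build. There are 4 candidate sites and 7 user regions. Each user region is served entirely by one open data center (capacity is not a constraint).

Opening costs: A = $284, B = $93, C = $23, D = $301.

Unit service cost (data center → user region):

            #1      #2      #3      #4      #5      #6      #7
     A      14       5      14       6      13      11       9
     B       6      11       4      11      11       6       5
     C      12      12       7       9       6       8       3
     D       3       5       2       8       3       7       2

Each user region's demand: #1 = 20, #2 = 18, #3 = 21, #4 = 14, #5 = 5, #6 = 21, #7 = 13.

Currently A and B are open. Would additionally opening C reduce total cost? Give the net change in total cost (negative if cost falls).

Current service cost with {A, B}: 624.
Adding C: each user region re-picks its cheapest; new service cost 573, saving 51.
Extra fixed cost: 23. Net change = 23 − 51 = -28.
(Totals: 1001 → 973.)

Yes — net change −28 (cost falls by 28).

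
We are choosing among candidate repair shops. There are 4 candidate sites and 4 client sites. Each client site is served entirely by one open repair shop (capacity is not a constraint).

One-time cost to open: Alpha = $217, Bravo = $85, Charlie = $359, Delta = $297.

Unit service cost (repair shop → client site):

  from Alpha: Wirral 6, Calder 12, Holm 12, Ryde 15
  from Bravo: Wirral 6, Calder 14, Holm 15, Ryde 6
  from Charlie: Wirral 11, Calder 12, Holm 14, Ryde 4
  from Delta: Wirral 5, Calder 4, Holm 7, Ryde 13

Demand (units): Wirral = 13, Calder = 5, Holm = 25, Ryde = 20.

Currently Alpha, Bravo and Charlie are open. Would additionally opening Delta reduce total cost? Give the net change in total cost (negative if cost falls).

Current service cost with {Alpha, Bravo, Charlie}: 518.
Adding Delta: each client site re-picks its cheapest; new service cost 340, saving 178.
Extra fixed cost: 297. Net change = 297 − 178 = 119.
(Totals: 1179 → 1298.)

No — net change +119 (cost rises by 119).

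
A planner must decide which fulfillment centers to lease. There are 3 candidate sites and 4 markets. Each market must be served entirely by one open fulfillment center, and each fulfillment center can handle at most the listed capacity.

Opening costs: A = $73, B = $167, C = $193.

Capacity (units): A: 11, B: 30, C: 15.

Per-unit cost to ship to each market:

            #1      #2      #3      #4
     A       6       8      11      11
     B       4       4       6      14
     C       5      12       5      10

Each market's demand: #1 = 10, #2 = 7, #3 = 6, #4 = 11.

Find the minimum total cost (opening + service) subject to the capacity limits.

Open {A, B}: #1→B 4·10=40, #2→B 4·7=28, #3→B 6·6=36, #4→A 11·11=121.
Loads: A carries 11/11, B carries 23/30. Service 225; fixed 240; total 465.
Next best feasible plan costs 518.

Minimum total cost: 465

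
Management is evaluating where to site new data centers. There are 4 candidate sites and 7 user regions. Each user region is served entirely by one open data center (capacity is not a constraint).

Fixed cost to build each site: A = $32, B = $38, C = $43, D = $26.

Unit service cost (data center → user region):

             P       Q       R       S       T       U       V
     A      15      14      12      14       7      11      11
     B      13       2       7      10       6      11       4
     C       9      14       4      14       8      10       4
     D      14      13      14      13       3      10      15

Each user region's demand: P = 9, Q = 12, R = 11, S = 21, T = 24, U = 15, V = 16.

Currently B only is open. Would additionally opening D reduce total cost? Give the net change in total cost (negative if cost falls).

Current service cost with {B}: 801.
Adding D: each user region re-picks its cheapest; new service cost 714, saving 87.
Extra fixed cost: 26. Net change = 26 − 87 = -61.
(Totals: 839 → 778.)

Yes — net change −61 (cost falls by 61).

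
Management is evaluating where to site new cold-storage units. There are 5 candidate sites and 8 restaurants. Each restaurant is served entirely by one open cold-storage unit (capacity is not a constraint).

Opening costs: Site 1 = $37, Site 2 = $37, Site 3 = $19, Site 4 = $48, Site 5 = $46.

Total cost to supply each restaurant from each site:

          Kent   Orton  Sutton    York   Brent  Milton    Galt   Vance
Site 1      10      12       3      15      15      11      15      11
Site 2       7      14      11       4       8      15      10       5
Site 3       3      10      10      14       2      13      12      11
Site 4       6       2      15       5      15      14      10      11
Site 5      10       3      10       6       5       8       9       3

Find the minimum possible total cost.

Minimum total cost: 94

For any fixed open set, each restaurant goes to its cheapest open site; total = fixed + service.
{Site 3}: Kent→Site 3 3, Orton→Site 3 10, Sutton→Site 3 10, York→Site 3 14, Brent→Site 3 2, Milton→Site 3 13, Galt→Site 3 12, Vance→Site 3 11. Service 75; fixed 19; total 94.
{Site 5}: service 54 + fixed 46 = 100
{Site 3, Site 5}: service 44 + fixed 65 = 109
{Site 1, Site 2, Site 3, Site 4, Site 5}: service 34 + fixed 187 = 221
No other subset beats 94.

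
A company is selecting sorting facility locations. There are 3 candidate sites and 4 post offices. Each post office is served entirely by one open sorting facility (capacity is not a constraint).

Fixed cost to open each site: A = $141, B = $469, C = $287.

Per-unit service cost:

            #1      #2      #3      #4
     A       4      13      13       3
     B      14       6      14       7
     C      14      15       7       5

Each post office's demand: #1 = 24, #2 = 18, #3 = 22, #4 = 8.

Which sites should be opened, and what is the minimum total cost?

For any fixed open set, each post office goes to its cheapest open site; total = fixed + service.
{A}: #1→A 4·24=96, #2→A 13·18=234, #3→A 13·22=286, #4→A 3·8=24. Service 640; fixed 141; total 781.
{A, C}: #1→A 4·24=96, #2→A 13·18=234, #3→C 7·22=154, #4→A 3·8=24. Service 508; fixed 428; total 936.
{C}: service 800 + fixed 287 = 1087
{A, B, C}: service 382 + fixed 897 = 1279
No other subset beats 781.

Open A only; minimum total cost 781.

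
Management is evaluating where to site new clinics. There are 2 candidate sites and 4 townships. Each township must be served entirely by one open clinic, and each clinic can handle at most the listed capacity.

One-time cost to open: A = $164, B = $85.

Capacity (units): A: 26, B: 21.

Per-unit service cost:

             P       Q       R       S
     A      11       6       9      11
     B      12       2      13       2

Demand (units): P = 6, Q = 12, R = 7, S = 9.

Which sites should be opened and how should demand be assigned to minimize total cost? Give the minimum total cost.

Open {A, B}: P→A 11·6=66, Q→B 2·12=24, R→A 9·7=63, S→B 2·9=18.
Loads: A carries 13/26, B carries 21/21. Service 171; fixed 249; total 420.
Next best feasible plan costs 468.

Minimum total cost: 420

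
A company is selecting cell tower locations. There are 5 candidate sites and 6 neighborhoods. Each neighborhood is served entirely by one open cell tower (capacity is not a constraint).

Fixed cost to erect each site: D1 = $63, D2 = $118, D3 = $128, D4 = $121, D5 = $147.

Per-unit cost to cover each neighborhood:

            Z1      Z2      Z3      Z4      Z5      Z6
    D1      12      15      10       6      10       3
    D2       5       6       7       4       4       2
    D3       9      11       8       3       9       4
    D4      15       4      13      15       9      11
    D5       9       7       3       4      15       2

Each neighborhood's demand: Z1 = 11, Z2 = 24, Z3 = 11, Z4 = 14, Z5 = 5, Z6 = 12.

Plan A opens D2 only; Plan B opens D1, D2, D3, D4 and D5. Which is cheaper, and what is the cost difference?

Plan A is cheaper by 353.

Plan A: {D2}: Z1→D2 5·11=55, Z2→D2 6·24=144, Z3→D2 7·11=77, Z4→D2 4·14=56, Z5→D2 4·5=20, Z6→D2 2·12=24. Service 376; fixed 118; total 494.
Plan B: {D1, D2, D3, D4, D5}: Z1→D2 5·11=55, Z2→D4 4·24=96, Z3→D5 3·11=33, Z4→D3 3·14=42, Z5→D2 4·5=20, Z6→D2 2·12=24. Service 270; fixed 577; total 847.
Difference: |494 − 847| = 353.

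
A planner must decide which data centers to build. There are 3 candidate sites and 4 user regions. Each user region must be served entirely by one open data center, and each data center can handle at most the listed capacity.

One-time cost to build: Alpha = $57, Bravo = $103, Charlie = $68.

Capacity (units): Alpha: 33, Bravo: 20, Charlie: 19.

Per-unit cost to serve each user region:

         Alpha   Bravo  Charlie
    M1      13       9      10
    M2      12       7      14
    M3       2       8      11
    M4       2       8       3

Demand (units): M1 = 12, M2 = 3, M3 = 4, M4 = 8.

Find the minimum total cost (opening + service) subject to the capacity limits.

Open {Alpha}: M1→Alpha 13·12=156, M2→Alpha 12·3=36, M3→Alpha 2·4=8, M4→Alpha 2·8=16.
Loads: Alpha carries 27/33. Service 216; fixed 57; total 273.
Next best feasible plan costs 305.

Minimum total cost: 273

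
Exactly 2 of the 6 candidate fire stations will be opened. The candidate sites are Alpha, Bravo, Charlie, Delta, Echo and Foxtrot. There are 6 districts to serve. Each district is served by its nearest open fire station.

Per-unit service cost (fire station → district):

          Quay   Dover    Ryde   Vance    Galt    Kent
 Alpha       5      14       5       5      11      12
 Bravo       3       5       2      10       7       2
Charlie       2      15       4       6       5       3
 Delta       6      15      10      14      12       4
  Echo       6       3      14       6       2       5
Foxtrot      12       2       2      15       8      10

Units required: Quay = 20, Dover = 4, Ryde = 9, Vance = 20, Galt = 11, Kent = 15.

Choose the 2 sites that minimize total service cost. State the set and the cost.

With exactly 2 open, each district uses its cheapest among the chosen.
{Bravo, Echo}: Quay→Bravo 3·20=60, Dover→Echo 3·4=12, Ryde→Bravo 2·9=18, Vance→Echo 6·20=120, Galt→Echo 2·11=22, Kent→Bravo 2·15=30. Service cost 262.
{Charlie, Echo}: service cost 275
{Bravo, Charlie}: service cost 283
Among all 15 size-2 choices, {Bravo, Echo} is lowest.

Choose Bravo and Echo; total service cost 262.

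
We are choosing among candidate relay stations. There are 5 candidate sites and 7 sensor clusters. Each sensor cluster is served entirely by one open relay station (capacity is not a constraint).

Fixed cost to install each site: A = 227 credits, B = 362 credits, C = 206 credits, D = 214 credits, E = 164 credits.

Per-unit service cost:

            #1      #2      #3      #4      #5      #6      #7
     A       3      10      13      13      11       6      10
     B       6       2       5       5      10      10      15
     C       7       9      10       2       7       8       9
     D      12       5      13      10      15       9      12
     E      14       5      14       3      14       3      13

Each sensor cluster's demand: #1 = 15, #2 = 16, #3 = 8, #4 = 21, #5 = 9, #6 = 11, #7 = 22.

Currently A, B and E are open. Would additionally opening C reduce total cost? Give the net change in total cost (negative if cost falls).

No — net change +136 (cost rises by 136).

Current service cost with {A, B, E}: 523.
Adding C: each sensor cluster re-picks its cheapest; new service cost 453, saving 70.
Extra fixed cost: 206. Net change = 206 − 70 = 136.
(Totals: 1276 → 1412.)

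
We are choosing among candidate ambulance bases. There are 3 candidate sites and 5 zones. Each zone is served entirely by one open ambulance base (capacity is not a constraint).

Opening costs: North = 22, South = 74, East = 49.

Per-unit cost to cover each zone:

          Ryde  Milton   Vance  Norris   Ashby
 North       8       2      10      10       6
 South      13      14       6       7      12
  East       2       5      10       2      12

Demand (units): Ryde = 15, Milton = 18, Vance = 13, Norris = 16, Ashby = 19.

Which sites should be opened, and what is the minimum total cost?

For any fixed open set, each zone goes to its cheapest open site; total = fixed + service.
{North, East}: Ryde→East 2·15=30, Milton→North 2·18=36, Vance→North 10·13=130, Norris→East 2·16=32, Ashby→North 6·19=114. Service 342; fixed 71; total 413.
{North, South, East}: Ryde→East 2·15=30, Milton→North 2·18=36, Vance→South 6·13=78, Norris→East 2·16=32, Ashby→North 6·19=114. Service 290; fixed 145; total 435.
{North, South}: service 460 + fixed 96 = 556
{North}: Ryde→North 8·15=120, Milton→North 2·18=36, Vance→North 10·13=130, Norris→North 10·16=160, Ashby→North 6·19=114. Service 560; fixed 22; total 582.
(All 7 nonempty subsets were checked; North and East is lowest.)

Open North and East; minimum total cost 413.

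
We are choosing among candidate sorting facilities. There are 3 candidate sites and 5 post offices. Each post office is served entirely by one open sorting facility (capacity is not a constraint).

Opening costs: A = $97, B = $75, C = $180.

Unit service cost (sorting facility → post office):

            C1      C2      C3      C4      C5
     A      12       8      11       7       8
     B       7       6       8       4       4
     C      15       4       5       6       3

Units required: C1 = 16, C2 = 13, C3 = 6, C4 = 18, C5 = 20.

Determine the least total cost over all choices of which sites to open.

For any fixed open set, each post office goes to its cheapest open site; total = fixed + service.
{B}: C1→B 7·16=112, C2→B 6·13=78, C3→B 8·6=48, C4→B 4·18=72, C5→B 4·20=80. Service 390; fixed 75; total 465.
{A, B}: C1→B 7·16=112, C2→B 6·13=78, C3→B 8·6=48, C4→B 4·18=72, C5→B 4·20=80. Service 390; fixed 172; total 562.
{B, C}: service 326 + fixed 255 = 581
{A, B, C}: service 326 + fixed 352 = 678
No other subset beats 465.

Minimum total cost: 465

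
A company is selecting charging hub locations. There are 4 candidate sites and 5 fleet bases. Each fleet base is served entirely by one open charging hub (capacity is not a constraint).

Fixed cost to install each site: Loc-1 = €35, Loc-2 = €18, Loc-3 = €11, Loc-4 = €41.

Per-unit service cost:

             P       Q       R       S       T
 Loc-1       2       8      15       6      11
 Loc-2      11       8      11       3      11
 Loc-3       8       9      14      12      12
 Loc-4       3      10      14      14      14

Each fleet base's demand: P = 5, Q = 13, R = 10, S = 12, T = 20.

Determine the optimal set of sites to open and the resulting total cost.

For any fixed open set, each fleet base goes to its cheapest open site; total = fixed + service.
{Loc-1, Loc-2}: P→Loc-1 2·5=10, Q→Loc-1 8·13=104, R→Loc-2 11·10=110, S→Loc-2 3·12=36, T→Loc-1 11·20=220. Service 480; fixed 53; total 533.
{Loc-2, Loc-3}: service 510 + fixed 29 = 539
{Loc-2}: P→Loc-2 11·5=55, Q→Loc-2 8·13=104, R→Loc-2 11·10=110, S→Loc-2 3·12=36, T→Loc-2 11·20=220. Service 525; fixed 18; total 543.
{Loc-1, Loc-2, Loc-3, Loc-4}: service 480 + fixed 105 = 585
No other subset beats 533.

Open Loc-1 and Loc-2; minimum total cost 533.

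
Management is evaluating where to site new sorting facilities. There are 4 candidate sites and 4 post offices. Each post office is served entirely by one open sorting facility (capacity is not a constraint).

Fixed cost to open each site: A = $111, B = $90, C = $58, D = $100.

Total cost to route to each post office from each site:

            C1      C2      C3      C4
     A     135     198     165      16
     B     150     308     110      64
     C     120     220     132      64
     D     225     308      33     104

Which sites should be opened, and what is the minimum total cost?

Open A and D; minimum total cost 593.

For any fixed open set, each post office goes to its cheapest open site; total = fixed + service.
{A, D}: C1→A 135, C2→A 198, C3→D 33, C4→A 16. Service 382; fixed 211; total 593.
{C}: C1→C 120, C2→C 220, C3→C 132, C4→C 64. Service 536; fixed 58; total 594.
{C, D}: service 437 + fixed 158 = 595
{A, B, C, D}: service 367 + fixed 359 = 726
No other subset beats 593.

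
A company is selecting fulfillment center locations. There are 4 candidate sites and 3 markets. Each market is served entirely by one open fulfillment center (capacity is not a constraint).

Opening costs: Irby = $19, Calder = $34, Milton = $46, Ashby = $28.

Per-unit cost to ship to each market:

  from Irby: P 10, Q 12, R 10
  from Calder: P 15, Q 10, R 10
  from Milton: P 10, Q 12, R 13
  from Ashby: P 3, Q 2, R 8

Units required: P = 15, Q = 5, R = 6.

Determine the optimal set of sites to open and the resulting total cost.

For any fixed open set, each market goes to its cheapest open site; total = fixed + service.
{Ashby}: P→Ashby 3·15=45, Q→Ashby 2·5=10, R→Ashby 8·6=48. Service 103; fixed 28; total 131.
{Irby, Ashby}: service 103 + fixed 47 = 150
{Calder, Ashby}: service 103 + fixed 62 = 165
{Irby, Calder, Milton, Ashby}: service 103 + fixed 127 = 230
No other subset beats 131.

Open Ashby only; minimum total cost 131.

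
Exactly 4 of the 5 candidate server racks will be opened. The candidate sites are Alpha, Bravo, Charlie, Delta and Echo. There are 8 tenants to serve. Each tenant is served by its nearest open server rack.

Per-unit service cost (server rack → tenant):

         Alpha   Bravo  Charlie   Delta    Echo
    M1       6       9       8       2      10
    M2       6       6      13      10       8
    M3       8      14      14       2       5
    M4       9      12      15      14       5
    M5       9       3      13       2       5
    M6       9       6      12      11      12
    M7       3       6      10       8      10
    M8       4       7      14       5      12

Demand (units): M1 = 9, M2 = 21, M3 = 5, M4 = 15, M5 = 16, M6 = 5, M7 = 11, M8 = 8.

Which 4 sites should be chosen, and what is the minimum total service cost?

With exactly 4 open, each tenant uses its cheapest among the chosen.
{Alpha, Bravo, Delta, Echo}: M1→Delta 2·9=18, M2→Alpha 6·21=126, M3→Delta 2·5=10, M4→Echo 5·15=75, M5→Delta 2·16=32, M6→Bravo 6·5=30, M7→Alpha 3·11=33, M8→Alpha 4·8=32. Service cost 356.
{Alpha, Charlie, Delta, Echo}: service cost 371
{Bravo, Charlie, Delta, Echo}: service cost 397
Among all 5 size-4 choices, {Alpha, Bravo, Delta, Echo} is lowest.

Choose Alpha, Bravo, Delta and Echo; total service cost 356.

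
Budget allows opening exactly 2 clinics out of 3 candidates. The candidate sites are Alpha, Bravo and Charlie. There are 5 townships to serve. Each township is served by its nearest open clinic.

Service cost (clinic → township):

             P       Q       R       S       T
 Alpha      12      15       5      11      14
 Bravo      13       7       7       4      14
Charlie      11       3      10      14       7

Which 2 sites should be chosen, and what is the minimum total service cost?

With exactly 2 open, each township uses its cheapest among the chosen.
{Bravo, Charlie}: P→Charlie 11, Q→Charlie 3, R→Bravo 7, S→Bravo 4, T→Charlie 7. Service cost 32.
{Alpha, Charlie}: service cost 37
{Alpha, Bravo}: service cost 42
Among all 3 size-2 choices, {Bravo, Charlie} is lowest.

Choose Bravo and Charlie; total service cost 32.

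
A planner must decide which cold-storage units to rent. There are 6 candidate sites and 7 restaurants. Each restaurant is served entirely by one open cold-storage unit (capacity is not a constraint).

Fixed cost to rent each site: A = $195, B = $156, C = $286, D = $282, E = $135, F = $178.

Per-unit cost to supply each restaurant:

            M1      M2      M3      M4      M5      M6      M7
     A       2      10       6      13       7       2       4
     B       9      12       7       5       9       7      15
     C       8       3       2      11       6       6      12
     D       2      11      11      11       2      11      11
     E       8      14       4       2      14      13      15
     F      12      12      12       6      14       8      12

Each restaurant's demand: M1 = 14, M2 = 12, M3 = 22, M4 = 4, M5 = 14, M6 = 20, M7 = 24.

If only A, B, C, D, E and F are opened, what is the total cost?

Each restaurant is assigned to its cheapest site among the open ones.
{A, B, C, D, E, F}: M1→A 2·14=28, M2→C 3·12=36, M3→C 2·22=44, M4→E 2·4=8, M5→D 2·14=28, M6→A 2·20=40, M7→A 4·24=96. Service 280; fixed 1232; total 1512.

Total cost: 1512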